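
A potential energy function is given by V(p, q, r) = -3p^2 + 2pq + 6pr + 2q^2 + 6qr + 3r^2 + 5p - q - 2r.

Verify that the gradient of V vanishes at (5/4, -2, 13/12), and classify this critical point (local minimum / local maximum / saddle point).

saddle point

∇V = (-6p + 2q + 6r + 5, 2p + 4q + 6r - 1, 6p + 6q + 6r - 2); substituting (5/4, -2, 13/12) gives ∇V = (0, 0, 0), so (5/4, -2, 13/12) is indeed a critical point.
The Hessian is constant: H = [[-6, 2, 6], [2, 4, 6], [6, 6, 6]].
Leading principal minors: Δ₁ = -6, Δ₂ = -28, Δ₃ = 48.
The minors fit neither the all-positive nor the alternating-sign pattern, so H is indefinite: a saddle point.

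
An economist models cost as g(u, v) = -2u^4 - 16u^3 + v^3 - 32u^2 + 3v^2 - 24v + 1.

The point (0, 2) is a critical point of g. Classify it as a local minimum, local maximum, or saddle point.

The mixed partial ∂²g/∂u∂v is 0, so the Hessian at any point is diag(g_uu, g_vv) = diag(-8(3u^2 + 12u + 8), 6(v + 1)).
At (0, 2): H = diag(-64, 18).
The eigenvalues have opposite signs, so H is indefinite: a saddle point.

saddle point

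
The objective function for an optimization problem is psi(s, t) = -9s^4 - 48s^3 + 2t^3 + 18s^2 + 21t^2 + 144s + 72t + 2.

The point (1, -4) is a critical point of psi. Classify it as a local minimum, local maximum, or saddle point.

local maximum

The mixed partial ∂²psi/∂s∂t is 0, so the Hessian at any point is diag(psi_ss, psi_tt) = diag(36(-3s^2 - 8s + 1), 6(2t + 7)).
At (1, -4): H = diag(-360, -6).
Both eigenvalues are negative, so H is negative definite: a local maximum.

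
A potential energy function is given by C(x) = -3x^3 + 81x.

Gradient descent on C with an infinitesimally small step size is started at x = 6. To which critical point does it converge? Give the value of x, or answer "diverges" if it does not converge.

diverges

C'(x) = -9(x - 3)(x + 3), so C'(6) = -243.
Gradient descent moves in the -C' direction, i.e. x is increasing.
There is no critical point above x=6, and C' keeps the same sign, so the iterate runs off to +∞.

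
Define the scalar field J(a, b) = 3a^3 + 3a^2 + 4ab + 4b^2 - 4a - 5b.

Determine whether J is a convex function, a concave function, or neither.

The term 3a^3 is cubic, so the Hessian is not constant.
∂²J/∂a² = 18a + 6, which takes both signs as a varies (negative for sufficiently negative a). A diagonal entry of the Hessian changing sign means the Hessian is neither positive- nor negative-semidefinite on all of R^2.

neither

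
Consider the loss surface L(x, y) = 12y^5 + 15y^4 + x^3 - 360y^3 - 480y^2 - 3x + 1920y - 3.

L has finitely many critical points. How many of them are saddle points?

4

L separates as a function of x plus a function of y, so ∇L=0 decouples.
∂L/∂x = 3(x - 1)(x + 1) = 0 at x ∈ {-1, 1}; ∂L/∂y = 60(y - 4)(y - 1)(y + 2)(y + 4) = 0 at y ∈ {-4, -2, 1, 4}.
The Hessian is diagonal: diag(L_xx, L_yy). Second derivatives: L_xx(-1)=-6, L_xx(1)=6; L_yy(-4)=-4800, L_yy(-2)=2160, L_yy(1)=-2700, L_yy(4)=8640.
Saddle points occur where the two diagonal entries have opposite signs: (-1, -2), (-1, 4), (1, -4), (1, 1). Count: 4.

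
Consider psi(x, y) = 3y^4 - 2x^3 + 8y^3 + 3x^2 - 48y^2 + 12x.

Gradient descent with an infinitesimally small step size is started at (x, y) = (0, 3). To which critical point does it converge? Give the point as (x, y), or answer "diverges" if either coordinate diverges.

psi is separable, so gradient descent decouples: x follows -∂psi/∂x, y follows -∂psi/∂y.
∂psi/∂x = -6(x - 2)(x + 1); at x=0 this is 12, so x decreases.
∂psi/∂y = 12y(y - 2)(y + 4); at y=3 this is 252, so y decreases.
x converges to its nearest critical value -1 (a local min of the x-part); y converges to 2. The iterate converges to (-1, 2).

(-1, 2)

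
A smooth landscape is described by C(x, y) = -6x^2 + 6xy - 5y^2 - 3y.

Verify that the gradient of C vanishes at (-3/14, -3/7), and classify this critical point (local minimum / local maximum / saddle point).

local maximum

∇C = (-12x + 6y, 6x - 10y - 3); substituting (-3/14, -3/7) gives ∇C = (0, 0), so (-3/14, -3/7) is indeed a critical point.
The Hessian of C is constant: H = [[-12, 6], [6, -10]].
det(H) = (-12)·(-10) − 6² = 84.
det(H) > 0 and tr(H) = -22 < 0, so H is negative definite and the point is a local maximum.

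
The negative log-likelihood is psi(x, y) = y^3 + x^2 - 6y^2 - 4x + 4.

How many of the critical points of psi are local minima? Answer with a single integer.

psi separates as a function of x plus a function of y, so ∇psi=0 decouples.
∂psi/∂x = 2(x - 2) = 0 at x ∈ {2}; ∂psi/∂y = 3y(y - 4) = 0 at y ∈ {0, 4}.
The Hessian is diagonal: diag(psi_xx, psi_yy). Second derivatives: psi_xx(2)=2; psi_yy(0)=-12, psi_yy(4)=12.
Local minima occur where both diagonal entries positive: (2, 4). Count: 1.

1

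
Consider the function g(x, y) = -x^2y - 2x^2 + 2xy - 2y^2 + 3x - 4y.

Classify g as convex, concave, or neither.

neither

The term -x^2y is cubic, so the Hessian is not constant.
∂²g/∂x² = -2y - 4, which takes both signs as y varies (negative for sufficiently large y). A diagonal entry of the Hessian changing sign means the Hessian is neither positive- nor negative-semidefinite on all of R^2.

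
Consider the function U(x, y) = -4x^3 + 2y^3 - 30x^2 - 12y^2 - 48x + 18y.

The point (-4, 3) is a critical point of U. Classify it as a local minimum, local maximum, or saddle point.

local minimum

The mixed partial ∂²U/∂x∂y is 0, so the Hessian at any point is diag(U_xx, U_yy) = diag(-12(2x + 5), 12(y - 2)).
At (-4, 3): H = diag(36, 12).
Both eigenvalues are positive, so H is positive definite: a local minimum.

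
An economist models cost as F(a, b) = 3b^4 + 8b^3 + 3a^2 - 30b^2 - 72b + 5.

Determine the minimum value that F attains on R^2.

-147

F(a,b) separates as P(a) + Q(b) + 5, so its minimum is min P + min Q + 5.
P'(a) = 6a vanishes at a ∈ {0}; Q'(b) = 12(b - 2)(b + 1)(b + 3) vanishes at b ∈ {-3, -1, 2}.
Local minima of P (where P''>0): P(0)=0. Local minima of Q: Q(-3)=-27, Q(2)=-152.
So the global minimum of F is P(0) + Q(2) + 5 = 0 − 152 + 5 = -147, attained at (0, 2).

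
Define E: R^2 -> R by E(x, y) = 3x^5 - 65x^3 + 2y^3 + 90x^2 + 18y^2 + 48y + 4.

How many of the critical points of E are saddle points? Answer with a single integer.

4

E separates as a function of x plus a function of y, so ∇E=0 decouples.
∂E/∂x = 15x(x - 3)(x - 1)(x + 4) = 0 at x ∈ {-4, 0, 1, 3}; ∂E/∂y = 6(y + 2)(y + 4) = 0 at y ∈ {-4, -2}.
The Hessian is diagonal: diag(E_xx, E_yy). Second derivatives: E_xx(-4)=-2100, E_xx(0)=180, E_xx(1)=-150, E_xx(3)=630; E_yy(-4)=-12, E_yy(-2)=12.
Saddle points occur where the two diagonal entries have opposite signs: (-4, -2), (0, -4), (1, -2), (3, -4). Count: 4.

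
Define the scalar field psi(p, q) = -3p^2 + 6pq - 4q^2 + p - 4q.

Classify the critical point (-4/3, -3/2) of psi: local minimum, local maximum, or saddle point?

The Hessian of psi is constant: H = [[-6, 6], [6, -8]].
det(H) = (-6)·(-8) − 6² = 12.
det(H) > 0 and tr(H) = -14 < 0, so H is negative definite and the point is a local maximum.

local maximum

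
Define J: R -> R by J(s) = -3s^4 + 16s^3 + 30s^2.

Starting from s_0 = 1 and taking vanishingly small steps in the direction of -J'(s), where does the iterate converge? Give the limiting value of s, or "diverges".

0

J'(s) = -12s(s - 5)(s + 1), so J'(1) = 96.
Gradient descent moves in the -J' direction, i.e. s is decreasing.
The nearest critical point in that direction is s = 0, where J'' = 60 > 0 (a local minimum). The iterate converges there.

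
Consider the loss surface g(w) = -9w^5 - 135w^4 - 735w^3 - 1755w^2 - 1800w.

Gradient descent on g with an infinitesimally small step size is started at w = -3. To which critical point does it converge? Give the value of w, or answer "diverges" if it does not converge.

g'(w) = -45(w + 1)(w + 2)(w + 4)(w + 5), so g'(-3) = -180.
Gradient descent moves in the -g' direction, i.e. w is increasing.
The nearest critical point in that direction is w = -2, where g'' = 270 > 0 (a local minimum). The iterate converges there.

-2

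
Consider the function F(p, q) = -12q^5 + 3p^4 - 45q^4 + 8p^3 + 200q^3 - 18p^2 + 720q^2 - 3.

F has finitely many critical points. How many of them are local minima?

4

F separates as a function of p plus a function of q, so ∇F=0 decouples.
∂F/∂p = 12p(p - 1)(p + 3) = 0 at p ∈ {-3, 0, 1}; ∂F/∂q = -60q(q - 3)(q + 2)(q + 4) = 0 at q ∈ {-4, -2, 0, 3}.
The Hessian is diagonal: diag(F_pp, F_qq). Second derivatives: F_pp(-3)=144, F_pp(0)=-36, F_pp(1)=48; F_qq(-4)=3360, F_qq(-2)=-1200, F_qq(0)=1440, F_qq(3)=-6300.
Local minima occur where both diagonal entries positive: (-3, -4), (-3, 0), (1, -4), (1, 0). Count: 4.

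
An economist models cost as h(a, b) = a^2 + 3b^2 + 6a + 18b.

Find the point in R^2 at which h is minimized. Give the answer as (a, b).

(-3, -3)

h(a,b) separates as P(a) + Q(b), so its minimum is min P + min Q.
P'(a) = 2a + 6 vanishes at a ∈ {-3}; Q'(b) = 6b + 18 vanishes at b ∈ {-3}.
Local minima of P (where P''>0): P(-3)=-9. Local minima of Q: Q(-3)=-27.
So the global minimum of h is P(-3) + Q(-3) = -9 − 27 = -36, attained at (-3, -3).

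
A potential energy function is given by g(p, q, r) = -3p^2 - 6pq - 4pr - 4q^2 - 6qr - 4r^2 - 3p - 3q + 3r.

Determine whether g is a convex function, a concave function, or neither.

g is quadratic, so its Hessian is the constant matrix H = [[-6, -6, -4], [-6, -8, -6], [-4, -6, -8]].
Leading principal minors: -6, 12, -40.
Signs alternate −, +, − ⇒ H ≺ 0 ⇒ concave.

concave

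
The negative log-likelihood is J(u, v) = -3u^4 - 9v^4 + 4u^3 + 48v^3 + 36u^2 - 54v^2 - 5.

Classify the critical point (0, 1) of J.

local minimum

The mixed partial ∂²J/∂u∂v is 0, so the Hessian at any point is diag(J_uu, J_vv) = diag(12(-3u^2 + 2u + 6), 36(-3v^2 + 8v - 3)).
At (0, 1): H = diag(72, 72).
Both eigenvalues are positive, so H is positive definite: a local minimum.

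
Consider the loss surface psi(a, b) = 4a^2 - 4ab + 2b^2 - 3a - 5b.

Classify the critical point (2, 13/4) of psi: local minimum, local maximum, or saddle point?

local minimum

The Hessian of psi is constant: H = [[8, -4], [-4, 4]].
det(H) = 8·4 − (-4)² = 16.
det(H) > 0 and tr(H) = 12 > 0, so H is positive definite and the point is a local minimum.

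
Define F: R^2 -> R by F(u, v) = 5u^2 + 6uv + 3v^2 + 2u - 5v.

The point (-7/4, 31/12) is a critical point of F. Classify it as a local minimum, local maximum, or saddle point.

The Hessian of F is constant: H = [[10, 6], [6, 6]].
det(H) = 10·6 − 6² = 24.
det(H) > 0 and tr(H) = 16 > 0, so H is positive definite and the point is a local minimum.

local minimum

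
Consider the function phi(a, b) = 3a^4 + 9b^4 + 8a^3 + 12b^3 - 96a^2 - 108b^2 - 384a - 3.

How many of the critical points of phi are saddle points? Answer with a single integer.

4

phi separates as a function of a plus a function of b, so ∇phi=0 decouples.
∂phi/∂a = 12(a - 4)(a + 2)(a + 4) = 0 at a ∈ {-4, -2, 4}; ∂phi/∂b = 36b(b - 2)(b + 3) = 0 at b ∈ {-3, 0, 2}.
The Hessian is diagonal: diag(phi_aa, phi_bb). Second derivatives: phi_aa(-4)=192, phi_aa(-2)=-144, phi_aa(4)=576; phi_bb(-3)=540, phi_bb(0)=-216, phi_bb(2)=360.
Saddle points occur where the two diagonal entries have opposite signs: (-4, 0), (-2, -3), (-2, 2), (4, 0). Count: 4.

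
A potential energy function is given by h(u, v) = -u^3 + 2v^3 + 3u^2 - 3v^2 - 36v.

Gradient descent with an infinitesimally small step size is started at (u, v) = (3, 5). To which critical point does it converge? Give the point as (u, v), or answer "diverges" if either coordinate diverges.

h is separable, so gradient descent decouples: u follows -∂h/∂u, v follows -∂h/∂v.
∂h/∂u = -3u(u - 2); at u=3 this is -9, so u increases.
∂h/∂v = 6(v - 3)(v + 2); at v=5 this is 84, so v decreases.
The u-coordinate has no critical point in that direction and runs off to infinity.

diverges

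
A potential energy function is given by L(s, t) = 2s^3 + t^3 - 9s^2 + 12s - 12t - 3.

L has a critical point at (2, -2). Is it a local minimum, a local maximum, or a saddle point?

The mixed partial ∂²L/∂s∂t is 0, so the Hessian at any point is diag(L_ss, L_tt) = diag(6(2s - 3), 6t).
At (2, -2): H = diag(6, -12).
The eigenvalues have opposite signs, so H is indefinite: a saddle point.

saddle point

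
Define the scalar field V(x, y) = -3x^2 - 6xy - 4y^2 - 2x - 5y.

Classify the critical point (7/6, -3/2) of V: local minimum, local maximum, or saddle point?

The Hessian of V is constant: H = [[-6, -6], [-6, -8]].
det(H) = (-6)·(-8) − (-6)² = 12.
det(H) > 0 and tr(H) = -14 < 0, so H is negative definite and the point is a local maximum.

local maximum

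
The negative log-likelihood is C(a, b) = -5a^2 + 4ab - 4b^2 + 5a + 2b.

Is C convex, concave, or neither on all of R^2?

C is quadratic, so its Hessian is the constant matrix H = [[-10, 4], [4, -8]].
det(H) = 64, tr(H) = -18.
det(H) > 0 and tr(H) < 0, so H is negative definite everywhere: concave.

concave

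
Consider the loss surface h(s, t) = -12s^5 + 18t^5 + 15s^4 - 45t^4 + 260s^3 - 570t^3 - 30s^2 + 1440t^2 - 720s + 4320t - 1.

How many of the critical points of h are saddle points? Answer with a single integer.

h separates as a function of s plus a function of t, so ∇h=0 decouples.
∂h/∂s = -60(s - 4)(s - 1)(s + 1)(s + 3) = 0 at s ∈ {-3, -1, 1, 4}; ∂h/∂t = 90(t - 4)(t - 3)(t + 1)(t + 4) = 0 at t ∈ {-4, -1, 3, 4}.
The Hessian is diagonal: diag(h_ss, h_tt). Second derivatives: h_ss(-3)=3360, h_ss(-1)=-1200, h_ss(1)=1440, h_ss(4)=-6300; h_tt(-4)=-15120, h_tt(-1)=5400, h_tt(3)=-2520, h_tt(4)=3600.
Saddle points occur where the two diagonal entries have opposite signs: (-3, -4), (-3, 3), (-1, -1), (-1, 4), (1, -4), (1, 3), (4, -1), (4, 4). Count: 8.

8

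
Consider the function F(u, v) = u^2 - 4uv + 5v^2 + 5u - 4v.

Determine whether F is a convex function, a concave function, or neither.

convex

F is quadratic, so its Hessian is the constant matrix H = [[2, -4], [-4, 10]].
det(H) = 4, tr(H) = 12.
det(H) > 0 and tr(H) > 0, so H is positive definite everywhere: convex.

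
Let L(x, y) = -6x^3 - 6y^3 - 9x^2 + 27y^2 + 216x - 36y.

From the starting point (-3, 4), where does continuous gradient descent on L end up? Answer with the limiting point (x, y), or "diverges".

L is separable, so gradient descent decouples: x follows -∂L/∂x, y follows -∂L/∂y.
∂L/∂x = -18(x - 3)(x + 4); at x=-3 this is 108, so x decreases.
∂L/∂y = -18(y - 2)(y - 1); at y=4 this is -108, so y increases.
The y-coordinate has no critical point in that direction and runs off to infinity.

diverges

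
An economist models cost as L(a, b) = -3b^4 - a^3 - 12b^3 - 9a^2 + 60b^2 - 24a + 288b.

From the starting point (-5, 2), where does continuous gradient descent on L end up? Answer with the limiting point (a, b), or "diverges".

(-4, -2)

L is separable, so gradient descent decouples: a follows -∂L/∂a, b follows -∂L/∂b.
∂L/∂a = -3(a + 2)(a + 4); at a=-5 this is -9, so a increases.
∂L/∂b = -12(b - 3)(b + 2)(b + 4); at b=2 this is 288, so b decreases.
a converges to its nearest critical value -4 (a local min of the a-part); b converges to -2. The iterate converges to (-4, -2).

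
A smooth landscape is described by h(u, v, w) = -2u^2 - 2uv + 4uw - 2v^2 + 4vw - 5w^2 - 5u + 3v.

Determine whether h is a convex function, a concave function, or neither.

h is quadratic, so its Hessian is the constant matrix H = [[-4, -2, 4], [-2, -4, 4], [4, 4, -10]].
Leading principal minors: -4, 12, -56.
Signs alternate −, +, − ⇒ H ≺ 0 ⇒ concave.

concave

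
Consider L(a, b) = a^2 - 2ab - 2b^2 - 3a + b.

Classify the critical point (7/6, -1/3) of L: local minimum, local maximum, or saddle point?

saddle point

The Hessian of L is constant: H = [[2, -2], [-2, -4]].
det(H) = 2·(-4) − (-2)² = -12.
Since det(H) < 0, H is indefinite and the critical point is a saddle point.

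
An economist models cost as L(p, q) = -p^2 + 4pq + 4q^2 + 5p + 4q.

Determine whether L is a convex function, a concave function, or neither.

neither

L is quadratic, so its Hessian is the constant matrix H = [[-2, 4], [4, 8]].
det(H) = -32, tr(H) = 6.
det(H) < 0, so H is indefinite: neither convex nor concave.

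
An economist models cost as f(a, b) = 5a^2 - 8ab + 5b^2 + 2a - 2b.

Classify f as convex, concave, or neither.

convex

f is quadratic, so its Hessian is the constant matrix H = [[10, -8], [-8, 10]].
det(H) = 36, tr(H) = 20.
det(H) > 0 and tr(H) > 0, so H is positive definite everywhere: convex.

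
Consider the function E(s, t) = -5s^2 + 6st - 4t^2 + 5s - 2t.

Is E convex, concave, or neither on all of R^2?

E is quadratic, so its Hessian is the constant matrix H = [[-10, 6], [6, -8]].
det(H) = 44, tr(H) = -18.
det(H) > 0 and tr(H) < 0, so H is negative definite everywhere: concave.

concave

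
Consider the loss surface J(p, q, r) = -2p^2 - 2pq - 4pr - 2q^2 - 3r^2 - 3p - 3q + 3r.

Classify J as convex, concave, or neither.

J is quadratic, so its Hessian is the constant matrix H = [[-4, -2, -4], [-2, -4, 0], [-4, 0, -6]].
Leading principal minors: -4, 12, -8.
Signs alternate −, +, − ⇒ H ≺ 0 ⇒ concave.

concave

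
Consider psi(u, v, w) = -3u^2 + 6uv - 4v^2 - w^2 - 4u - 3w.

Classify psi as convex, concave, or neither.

concave

psi is quadratic, so its Hessian is the constant matrix H = [[-6, 6, 0], [6, -8, 0], [0, 0, -2]].
Leading principal minors: -6, 12, -24.
Signs alternate −, +, − ⇒ H ≺ 0 ⇒ concave.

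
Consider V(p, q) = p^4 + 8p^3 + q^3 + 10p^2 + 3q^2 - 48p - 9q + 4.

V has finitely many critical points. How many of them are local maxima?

1

V separates as a function of p plus a function of q, so ∇V=0 decouples.
∂V/∂p = 4(p - 1)(p + 3)(p + 4) = 0 at p ∈ {-4, -3, 1}; ∂V/∂q = 3(q - 1)(q + 3) = 0 at q ∈ {-3, 1}.
The Hessian is diagonal: diag(V_pp, V_qq). Second derivatives: V_pp(-4)=20, V_pp(-3)=-16, V_pp(1)=80; V_qq(-3)=-12, V_qq(1)=12.
Local maxima occur where both diagonal entries negative: (-3, -3). Count: 1.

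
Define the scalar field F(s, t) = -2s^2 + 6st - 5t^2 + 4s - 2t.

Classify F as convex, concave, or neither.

F is quadratic, so its Hessian is the constant matrix H = [[-4, 6], [6, -10]].
det(H) = 4, tr(H) = -14.
det(H) > 0 and tr(H) < 0, so H is negative definite everywhere: concave.

concave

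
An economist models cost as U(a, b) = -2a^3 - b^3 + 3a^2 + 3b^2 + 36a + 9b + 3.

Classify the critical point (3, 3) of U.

local maximum

The mixed partial ∂²U/∂a∂b is 0, so the Hessian at any point is diag(U_aa, U_bb) = diag(6(-2a + 1), 6(-b + 1)).
At (3, 3): H = diag(-30, -12).
Both eigenvalues are negative, so H is negative definite: a local maximum.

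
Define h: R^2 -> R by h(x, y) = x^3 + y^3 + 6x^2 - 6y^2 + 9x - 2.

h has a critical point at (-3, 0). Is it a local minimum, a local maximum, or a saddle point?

The mixed partial ∂²h/∂x∂y is 0, so the Hessian at any point is diag(h_xx, h_yy) = diag(6(x + 2), 6(y - 2)).
At (-3, 0): H = diag(-6, -12).
Both eigenvalues are negative, so H is negative definite: a local maximum.

local maximum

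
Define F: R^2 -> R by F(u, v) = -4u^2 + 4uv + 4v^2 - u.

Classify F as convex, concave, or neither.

F is quadratic, so its Hessian is the constant matrix H = [[-8, 4], [4, 8]].
det(H) = -80, tr(H) = 0.
det(H) < 0, so H is indefinite: neither convex nor concave.

neither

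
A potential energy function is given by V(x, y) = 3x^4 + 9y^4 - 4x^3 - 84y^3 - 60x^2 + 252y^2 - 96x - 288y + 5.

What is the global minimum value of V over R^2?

V(x,y) separates as P(x) + Q(y) + 5, so its minimum is min P + min Q + 5.
P'(x) = 12(x - 4)(x + 1)(x + 2) vanishes at x ∈ {-2, -1, 4}; Q'(y) = 36(y - 4)(y - 2)(y - 1) vanishes at y ∈ {1, 2, 4}.
Local minima of P (where P''>0): P(-2)=32, P(4)=-832. Local minima of Q: Q(1)=-111, Q(4)=-192.
So the global minimum of V is P(4) + Q(4) + 5 = -832 − 192 + 5 = -1019, attained at (4, 4).

-1019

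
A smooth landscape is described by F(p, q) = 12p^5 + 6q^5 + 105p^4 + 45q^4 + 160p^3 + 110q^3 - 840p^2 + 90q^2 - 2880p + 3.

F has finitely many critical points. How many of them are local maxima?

F separates as a function of p plus a function of q, so ∇F=0 decouples.
∂F/∂p = 60(p - 2)(p + 2)(p + 3)(p + 4) = 0 at p ∈ {-4, -3, -2, 2}; ∂F/∂q = 30q(q + 1)(q + 2)(q + 3) = 0 at q ∈ {-3, -2, -1, 0}.
The Hessian is diagonal: diag(F_pp, F_qq). Second derivatives: F_pp(-4)=-720, F_pp(-3)=300, F_pp(-2)=-480, F_pp(2)=7200; F_qq(-3)=-180, F_qq(-2)=60, F_qq(-1)=-60, F_qq(0)=180.
Local maxima occur where both diagonal entries negative: (-4, -3), (-4, -1), (-2, -3), (-2, -1). Count: 4.

4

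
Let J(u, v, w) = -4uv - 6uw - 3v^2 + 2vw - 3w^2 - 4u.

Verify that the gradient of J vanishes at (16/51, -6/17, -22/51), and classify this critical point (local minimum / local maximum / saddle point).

saddle point

∇J = (-4v - 6w - 4, -4u - 6v + 2w, -6u + 2v - 6w); substituting (16/51, -6/17, -22/51) gives ∇J = (0, 0, 0), so (16/51, -6/17, -22/51) is indeed a critical point.
The Hessian is constant: H = [[0, -4, -6], [-4, -6, 2], [-6, 2, -6]].
Leading principal minors: Δ₁ = 0, Δ₂ = -16, Δ₃ = 408.
The minors fit neither the all-positive nor the alternating-sign pattern, so H is indefinite: a saddle point.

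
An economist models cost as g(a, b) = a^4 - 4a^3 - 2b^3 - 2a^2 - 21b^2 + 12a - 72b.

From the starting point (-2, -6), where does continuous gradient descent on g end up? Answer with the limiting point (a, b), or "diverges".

(-1, -4)

g is separable, so gradient descent decouples: a follows -∂g/∂a, b follows -∂g/∂b.
∂g/∂a = 4(a - 3)(a - 1)(a + 1); at a=-2 this is -60, so a increases.
∂g/∂b = -6(b + 3)(b + 4); at b=-6 this is -36, so b increases.
a converges to its nearest critical value -1 (a local min of the a-part); b converges to -4. The iterate converges to (-1, -4).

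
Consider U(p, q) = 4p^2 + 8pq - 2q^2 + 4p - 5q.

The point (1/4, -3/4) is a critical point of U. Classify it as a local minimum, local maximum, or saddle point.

saddle point

The Hessian of U is constant: H = [[8, 8], [8, -4]].
det(H) = 8·(-4) − 8² = -96.
Since det(H) < 0, H is indefinite and the critical point is a saddle point.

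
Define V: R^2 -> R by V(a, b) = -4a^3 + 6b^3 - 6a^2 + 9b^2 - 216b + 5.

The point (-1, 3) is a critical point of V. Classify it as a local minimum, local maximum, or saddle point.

local minimum

The mixed partial ∂²V/∂a∂b is 0, so the Hessian at any point is diag(V_aa, V_bb) = diag(-12(2a + 1), 18(2b + 1)).
At (-1, 3): H = diag(12, 126).
Both eigenvalues are positive, so H is positive definite: a local minimum.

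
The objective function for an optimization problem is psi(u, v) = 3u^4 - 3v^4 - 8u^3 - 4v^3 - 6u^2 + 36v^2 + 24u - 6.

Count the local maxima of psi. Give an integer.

psi separates as a function of u plus a function of v, so ∇psi=0 decouples.
∂psi/∂u = 12(u - 2)(u - 1)(u + 1) = 0 at u ∈ {-1, 1, 2}; ∂psi/∂v = -12v(v - 2)(v + 3) = 0 at v ∈ {-3, 0, 2}.
The Hessian is diagonal: diag(psi_uu, psi_vv). Second derivatives: psi_uu(-1)=72, psi_uu(1)=-24, psi_uu(2)=36; psi_vv(-3)=-180, psi_vv(0)=72, psi_vv(2)=-120.
Local maxima occur where both diagonal entries negative: (1, -3), (1, 2). Count: 2.

2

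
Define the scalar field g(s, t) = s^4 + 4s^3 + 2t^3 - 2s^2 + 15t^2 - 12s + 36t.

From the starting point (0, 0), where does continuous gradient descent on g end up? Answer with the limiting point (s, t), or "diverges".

g is separable, so gradient descent decouples: s follows -∂g/∂s, t follows -∂g/∂t.
∂g/∂s = 4(s - 1)(s + 1)(s + 3); at s=0 this is -12, so s increases.
∂g/∂t = 6(t + 2)(t + 3); at t=0 this is 36, so t decreases.
s converges to its nearest critical value 1 (a local min of the s-part); t converges to -2. The iterate converges to (1, -2).

(1, -2)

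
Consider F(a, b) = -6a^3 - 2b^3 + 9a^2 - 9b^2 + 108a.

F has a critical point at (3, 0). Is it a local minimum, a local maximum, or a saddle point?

local maximum

The mixed partial ∂²F/∂a∂b is 0, so the Hessian at any point is diag(F_aa, F_bb) = diag(18(-2a + 1), -6(2b + 3)).
At (3, 0): H = diag(-90, -18).
Both eigenvalues are negative, so H is negative definite: a local maximum.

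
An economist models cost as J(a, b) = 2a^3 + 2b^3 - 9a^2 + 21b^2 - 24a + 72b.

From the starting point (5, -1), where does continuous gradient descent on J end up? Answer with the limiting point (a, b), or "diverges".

J is separable, so gradient descent decouples: a follows -∂J/∂a, b follows -∂J/∂b.
∂J/∂a = 6(a - 4)(a + 1); at a=5 this is 36, so a decreases.
∂J/∂b = 6(b + 3)(b + 4); at b=-1 this is 36, so b decreases.
a converges to its nearest critical value 4 (a local min of the a-part); b converges to -3. The iterate converges to (4, -3).

(4, -3)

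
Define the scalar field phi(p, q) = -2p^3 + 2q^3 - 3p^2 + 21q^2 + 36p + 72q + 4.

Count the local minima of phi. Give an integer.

phi separates as a function of p plus a function of q, so ∇phi=0 decouples.
∂phi/∂p = -6(p - 2)(p + 3) = 0 at p ∈ {-3, 2}; ∂phi/∂q = 6(q + 3)(q + 4) = 0 at q ∈ {-4, -3}.
The Hessian is diagonal: diag(phi_pp, phi_qq). Second derivatives: phi_pp(-3)=30, phi_pp(2)=-30; phi_qq(-4)=-6, phi_qq(-3)=6.
Local minima occur where both diagonal entries positive: (-3, -3). Count: 1.

1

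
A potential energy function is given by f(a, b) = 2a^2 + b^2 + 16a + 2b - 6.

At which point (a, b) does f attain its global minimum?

(-4, -1)

f(a,b) separates as P(a) + Q(b) − 6, so its minimum is min P + min Q − 6.
P'(a) = 4a + 16 vanishes at a ∈ {-4}; Q'(b) = 2b + 2 vanishes at b ∈ {-1}.
Local minima of P (where P''>0): P(-4)=-32. Local minima of Q: Q(-1)=-1.
So the global minimum of f is P(-4) + Q(-1) − 6 = -32 − 1 − 6 = -39, attained at (-4, -1).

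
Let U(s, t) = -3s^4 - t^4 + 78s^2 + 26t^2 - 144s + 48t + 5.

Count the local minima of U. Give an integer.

1

U separates as a function of s plus a function of t, so ∇U=0 decouples.
∂U/∂s = -12(s - 3)(s - 1)(s + 4) = 0 at s ∈ {-4, 1, 3}; ∂U/∂t = -4(t - 4)(t + 1)(t + 3) = 0 at t ∈ {-3, -1, 4}.
The Hessian is diagonal: diag(U_ss, U_tt). Second derivatives: U_ss(-4)=-420, U_ss(1)=120, U_ss(3)=-168; U_tt(-3)=-56, U_tt(-1)=40, U_tt(4)=-140.
Local minima occur where both diagonal entries positive: (1, -1). Count: 1.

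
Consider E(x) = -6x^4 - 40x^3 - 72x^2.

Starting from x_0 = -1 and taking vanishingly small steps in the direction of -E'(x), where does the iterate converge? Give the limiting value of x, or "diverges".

E'(x) = -24x(x + 2)(x + 3), so E'(-1) = 48.
Gradient descent moves in the -E' direction, i.e. x is decreasing.
The nearest critical point in that direction is x = -2, where E'' = 48 > 0 (a local minimum). The iterate converges there.

-2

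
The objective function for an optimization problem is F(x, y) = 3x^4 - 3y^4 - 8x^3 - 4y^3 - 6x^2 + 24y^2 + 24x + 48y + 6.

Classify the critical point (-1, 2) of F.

saddle point

The mixed partial ∂²F/∂x∂y is 0, so the Hessian at any point is diag(F_xx, F_yy) = diag(12(3x^2 - 4x - 1), 12(-3y^2 - 2y + 4)).
At (-1, 2): H = diag(72, -144).
The eigenvalues have opposite signs, so H is indefinite: a saddle point.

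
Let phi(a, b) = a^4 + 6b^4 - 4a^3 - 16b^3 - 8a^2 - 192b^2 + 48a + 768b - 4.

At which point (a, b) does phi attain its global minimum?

phi(a,b) separates as P(a) + Q(b) − 4, so its minimum is min P + min Q − 4.
P'(a) = 4(a - 3)(a - 2)(a + 2) vanishes at a ∈ {-2, 2, 3}; Q'(b) = 24(b - 4)(b - 2)(b + 4) vanishes at b ∈ {-4, 2, 4}.
Local minima of P (where P''>0): P(-2)=-80, P(3)=45. Local minima of Q: Q(-4)=-3584, Q(4)=512.
So the global minimum of phi is P(-2) + Q(-4) − 4 = -80 − 3584 − 4 = -3668, attained at (-2, -4).

(-2, -4)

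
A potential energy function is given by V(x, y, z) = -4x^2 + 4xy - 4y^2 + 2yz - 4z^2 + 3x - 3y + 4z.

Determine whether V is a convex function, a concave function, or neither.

concave

V is quadratic, so its Hessian is the constant matrix H = [[-8, 4, 0], [4, -8, 2], [0, 2, -8]].
Leading principal minors: -8, 48, -352.
Signs alternate −, +, − ⇒ H ≺ 0 ⇒ concave.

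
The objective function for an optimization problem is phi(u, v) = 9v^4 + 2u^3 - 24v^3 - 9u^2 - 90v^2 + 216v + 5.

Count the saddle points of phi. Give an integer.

3

phi separates as a function of u plus a function of v, so ∇phi=0 decouples.
∂phi/∂u = 6u(u - 3) = 0 at u ∈ {0, 3}; ∂phi/∂v = 36(v - 3)(v - 1)(v + 2) = 0 at v ∈ {-2, 1, 3}.
The Hessian is diagonal: diag(phi_uu, phi_vv). Second derivatives: phi_uu(0)=-18, phi_uu(3)=18; phi_vv(-2)=540, phi_vv(1)=-216, phi_vv(3)=360.
Saddle points occur where the two diagonal entries have opposite signs: (0, -2), (0, 3), (3, 1). Count: 3.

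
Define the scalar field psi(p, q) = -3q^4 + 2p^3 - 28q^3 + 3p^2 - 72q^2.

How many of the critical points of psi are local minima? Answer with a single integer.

1

psi separates as a function of p plus a function of q, so ∇psi=0 decouples.
∂psi/∂p = 6p(p + 1) = 0 at p ∈ {-1, 0}; ∂psi/∂q = -12q(q + 3)(q + 4) = 0 at q ∈ {-4, -3, 0}.
The Hessian is diagonal: diag(psi_pp, psi_qq). Second derivatives: psi_pp(-1)=-6, psi_pp(0)=6; psi_qq(-4)=-48, psi_qq(-3)=36, psi_qq(0)=-144.
Local minima occur where both diagonal entries positive: (0, -3). Count: 1.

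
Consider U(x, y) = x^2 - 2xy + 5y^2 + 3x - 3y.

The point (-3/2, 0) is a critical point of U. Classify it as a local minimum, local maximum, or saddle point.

The Hessian of U is constant: H = [[2, -2], [-2, 10]].
det(H) = 2·10 − (-2)² = 16.
det(H) > 0 and tr(H) = 12 > 0, so H is positive definite and the point is a local minimum.

local minimum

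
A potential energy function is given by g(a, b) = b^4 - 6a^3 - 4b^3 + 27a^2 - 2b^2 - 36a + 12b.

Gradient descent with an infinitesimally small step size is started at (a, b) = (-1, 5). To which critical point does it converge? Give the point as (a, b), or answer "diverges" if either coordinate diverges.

g is separable, so gradient descent decouples: a follows -∂g/∂a, b follows -∂g/∂b.
∂g/∂a = -18(a - 2)(a - 1); at a=-1 this is -108, so a increases.
∂g/∂b = 4(b - 3)(b - 1)(b + 1); at b=5 this is 192, so b decreases.
a converges to its nearest critical value 1 (a local min of the a-part); b converges to 3. The iterate converges to (1, 3).

(1, 3)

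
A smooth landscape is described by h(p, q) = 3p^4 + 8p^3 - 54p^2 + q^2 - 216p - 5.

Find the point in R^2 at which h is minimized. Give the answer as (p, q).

(3, 0)

h(p,q) separates as A(p) + B(q) − 5, so its minimum is min A + min B − 5.
A'(p) = 12(p - 3)(p + 2)(p + 3) vanishes at p ∈ {-3, -2, 3}; B'(q) = 2q vanishes at q ∈ {0}.
Local minima of A (where A''>0): A(-3)=189, A(3)=-675. Local minima of B: B(0)=0.
So the global minimum of h is A(3) + B(0) − 5 = -675 + 0 − 5 = -680, attained at (3, 0).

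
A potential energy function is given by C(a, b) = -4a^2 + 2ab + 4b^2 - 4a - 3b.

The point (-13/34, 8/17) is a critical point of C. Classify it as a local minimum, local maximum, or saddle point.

The Hessian of C is constant: H = [[-8, 2], [2, 8]].
det(H) = (-8)·8 − 2² = -68.
Since det(H) < 0, H is indefinite and the critical point is a saddle point.

saddle point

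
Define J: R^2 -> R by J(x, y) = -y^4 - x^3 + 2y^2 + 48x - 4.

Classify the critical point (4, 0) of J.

The mixed partial ∂²J/∂x∂y is 0, so the Hessian at any point is diag(J_xx, J_yy) = diag(-6x, 4(-3y^2 + 1)).
At (4, 0): H = diag(-24, 4).
The eigenvalues have opposite signs, so H is indefinite: a saddle point.

saddle point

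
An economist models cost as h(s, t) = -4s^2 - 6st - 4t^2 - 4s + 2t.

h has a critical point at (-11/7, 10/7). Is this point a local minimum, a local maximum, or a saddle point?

The Hessian of h is constant: H = [[-8, -6], [-6, -8]].
det(H) = (-8)·(-8) − (-6)² = 28.
det(H) > 0 and tr(H) = -16 < 0, so H is negative definite and the point is a local maximum.

local maximum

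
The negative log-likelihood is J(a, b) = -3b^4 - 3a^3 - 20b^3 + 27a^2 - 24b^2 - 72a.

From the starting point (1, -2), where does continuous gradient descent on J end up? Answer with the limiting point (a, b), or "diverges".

J is separable, so gradient descent decouples: a follows -∂J/∂a, b follows -∂J/∂b.
∂J/∂a = -9(a - 4)(a - 2); at a=1 this is -27, so a increases.
∂J/∂b = -12b(b + 1)(b + 4); at b=-2 this is -48, so b increases.
a converges to its nearest critical value 2 (a local min of the a-part); b converges to -1. The iterate converges to (2, -1).

(2, -1)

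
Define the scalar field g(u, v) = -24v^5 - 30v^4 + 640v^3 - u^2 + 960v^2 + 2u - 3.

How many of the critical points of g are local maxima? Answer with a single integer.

g separates as a function of u plus a function of v, so ∇g=0 decouples.
∂g/∂u = -2(u - 1) = 0 at u ∈ {1}; ∂g/∂v = -120v(v - 4)(v + 1)(v + 4) = 0 at v ∈ {-4, -1, 0, 4}.
The Hessian is diagonal: diag(g_uu, g_vv). Second derivatives: g_uu(1)=-2; g_vv(-4)=11520, g_vv(-1)=-1800, g_vv(0)=1920, g_vv(4)=-19200.
Local maxima occur where both diagonal entries negative: (1, -1), (1, 4). Count: 2.

2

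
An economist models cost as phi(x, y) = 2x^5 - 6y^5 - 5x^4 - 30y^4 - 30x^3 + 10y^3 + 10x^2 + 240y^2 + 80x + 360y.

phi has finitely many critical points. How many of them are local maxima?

phi separates as a function of x plus a function of y, so ∇phi=0 decouples.
∂phi/∂x = 10(x - 4)(x - 1)(x + 1)(x + 2) = 0 at x ∈ {-2, -1, 1, 4}; ∂phi/∂y = -30(y - 2)(y + 1)(y + 2)(y + 3) = 0 at y ∈ {-3, -2, -1, 2}.
The Hessian is diagonal: diag(phi_xx, phi_yy). Second derivatives: phi_xx(-2)=-180, phi_xx(-1)=100, phi_xx(1)=-180, phi_xx(4)=900; phi_yy(-3)=300, phi_yy(-2)=-120, phi_yy(-1)=180, phi_yy(2)=-1800.
Local maxima occur where both diagonal entries negative: (-2, -2), (-2, 2), (1, -2), (1, 2). Count: 4.

4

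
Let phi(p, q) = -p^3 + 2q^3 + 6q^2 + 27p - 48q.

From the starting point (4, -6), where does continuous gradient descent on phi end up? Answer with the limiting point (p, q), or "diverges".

diverges

phi is separable, so gradient descent decouples: p follows -∂phi/∂p, q follows -∂phi/∂q.
∂phi/∂p = -3(p - 3)(p + 3); at p=4 this is -21, so p increases.
∂phi/∂q = 6(q - 2)(q + 4); at q=-6 this is 96, so q decreases.
The p-coordinate has no critical point in that direction and runs off to infinity.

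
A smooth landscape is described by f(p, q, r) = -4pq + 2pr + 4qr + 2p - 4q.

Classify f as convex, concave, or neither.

neither

f is quadratic, so its Hessian is the constant matrix H = [[0, -4, 2], [-4, 0, 4], [2, 4, 0]].
Leading principal minors: 0, -16, -64.
Neither pattern holds ⇒ H is indefinite ⇒ neither convex nor concave.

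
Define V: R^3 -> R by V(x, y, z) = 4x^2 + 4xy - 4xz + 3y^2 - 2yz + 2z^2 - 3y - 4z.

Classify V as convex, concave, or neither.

convex

V is quadratic, so its Hessian is the constant matrix H = [[8, 4, -4], [4, 6, -2], [-4, -2, 4]].
Leading principal minors: 8, 32, 64.
All positive ⇒ H ≻ 0 ⇒ convex.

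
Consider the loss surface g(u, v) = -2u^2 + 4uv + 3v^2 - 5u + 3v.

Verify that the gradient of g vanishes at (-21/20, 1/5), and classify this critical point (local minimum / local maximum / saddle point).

∇g = (-4u + 4v - 5, 4u + 6v + 3); substituting (-21/20, 1/5) gives ∇g = (0, 0), so (-21/20, 1/5) is indeed a critical point.
The Hessian of g is constant: H = [[-4, 4], [4, 6]].
det(H) = (-4)·6 − 4² = -40.
Since det(H) < 0, H is indefinite and the critical point is a saddle point.

saddle point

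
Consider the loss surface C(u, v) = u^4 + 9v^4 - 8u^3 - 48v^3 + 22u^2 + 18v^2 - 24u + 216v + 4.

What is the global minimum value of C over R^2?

-146

C(u,v) separates as P(u) + Q(v) + 4, so its minimum is min P + min Q + 4.
P'(u) = 4(u - 3)(u - 2)(u - 1) vanishes at u ∈ {1, 2, 3}; Q'(v) = 36(v - 3)(v - 2)(v + 1) vanishes at v ∈ {-1, 2, 3}.
Local minima of P (where P''>0): P(1)=-9, P(3)=-9. Local minima of Q: Q(-1)=-141, Q(3)=243.
So the global minimum of C is P(1) + Q(-1) + 4 = -9 − 141 + 4 = -146, attained at (1, -1).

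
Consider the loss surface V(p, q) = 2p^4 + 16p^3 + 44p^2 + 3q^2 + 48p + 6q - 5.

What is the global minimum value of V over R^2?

V(p,q) separates as A(p) + B(q) − 5, so its minimum is min A + min B − 5.
A'(p) = 8(p + 1)(p + 2)(p + 3) vanishes at p ∈ {-3, -2, -1}; B'(q) = 6q + 6 vanishes at q ∈ {-1}.
Local minima of A (where A''>0): A(-3)=-18, A(-1)=-18. Local minima of B: B(-1)=-3.
So the global minimum of V is A(-3) + B(-1) − 5 = -18 − 3 − 5 = -26, attained at (-3, -1).

-26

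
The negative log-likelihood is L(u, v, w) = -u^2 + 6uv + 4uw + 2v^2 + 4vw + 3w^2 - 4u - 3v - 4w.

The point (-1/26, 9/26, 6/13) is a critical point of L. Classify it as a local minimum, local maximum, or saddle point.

The Hessian is constant: H = [[-2, 6, 4], [6, 4, 4], [4, 4, 6]].
Leading principal minors: Δ₁ = -2, Δ₂ = -44, Δ₃ = -104.
The minors fit neither the all-positive nor the alternating-sign pattern, so H is indefinite: a saddle point.

saddle point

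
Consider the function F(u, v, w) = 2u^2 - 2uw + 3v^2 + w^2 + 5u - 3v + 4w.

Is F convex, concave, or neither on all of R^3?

convex

F is quadratic, so its Hessian is the constant matrix H = [[4, 0, -2], [0, 6, 0], [-2, 0, 2]].
Leading principal minors: 4, 24, 24.
All positive ⇒ H ≻ 0 ⇒ convex.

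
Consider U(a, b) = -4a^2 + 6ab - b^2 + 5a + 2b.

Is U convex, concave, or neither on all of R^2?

U is quadratic, so its Hessian is the constant matrix H = [[-8, 6], [6, -2]].
det(H) = -20, tr(H) = -10.
det(H) < 0, so H is indefinite: neither convex nor concave.

neither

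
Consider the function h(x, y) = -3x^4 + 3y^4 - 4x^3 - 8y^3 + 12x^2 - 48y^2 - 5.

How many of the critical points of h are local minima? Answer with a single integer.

h separates as a function of x plus a function of y, so ∇h=0 decouples.
∂h/∂x = -12x(x - 1)(x + 2) = 0 at x ∈ {-2, 0, 1}; ∂h/∂y = 12y(y - 4)(y + 2) = 0 at y ∈ {-2, 0, 4}.
The Hessian is diagonal: diag(h_xx, h_yy). Second derivatives: h_xx(-2)=-72, h_xx(0)=24, h_xx(1)=-36; h_yy(-2)=144, h_yy(0)=-96, h_yy(4)=288.
Local minima occur where both diagonal entries positive: (0, -2), (0, 4). Count: 2.

2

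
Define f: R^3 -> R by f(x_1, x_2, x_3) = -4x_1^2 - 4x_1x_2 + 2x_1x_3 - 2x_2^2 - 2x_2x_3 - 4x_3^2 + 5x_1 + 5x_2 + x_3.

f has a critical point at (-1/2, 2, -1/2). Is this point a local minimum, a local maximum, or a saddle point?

The Hessian is constant: H = [[-8, -4, 2], [-4, -4, -2], [2, -2, -8]].
Leading principal minors: Δ₁ = -8, Δ₂ = 16, Δ₃ = -48.
The minors alternate sign starting negative (−, +, −), so H is negative definite: a local maximum.

local maximum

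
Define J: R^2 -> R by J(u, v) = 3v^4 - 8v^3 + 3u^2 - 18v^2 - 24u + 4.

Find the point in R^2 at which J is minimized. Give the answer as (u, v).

(4, 3)

J(u,v) separates as P(u) + Q(v) + 4, so its minimum is min P + min Q + 4.
P'(u) = 6u - 24 vanishes at u ∈ {4}; Q'(v) = 12v(v - 3)(v + 1) vanishes at v ∈ {-1, 0, 3}.
Local minima of P (where P''>0): P(4)=-48. Local minima of Q: Q(-1)=-7, Q(3)=-135.
So the global minimum of J is P(4) + Q(3) + 4 = -48 − 135 + 4 = -179, attained at (4, 3).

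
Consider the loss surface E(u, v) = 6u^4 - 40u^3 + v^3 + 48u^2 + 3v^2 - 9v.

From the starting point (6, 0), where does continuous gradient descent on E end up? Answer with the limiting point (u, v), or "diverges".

E is separable, so gradient descent decouples: u follows -∂E/∂u, v follows -∂E/∂v.
∂E/∂u = 24u(u - 4)(u - 1); at u=6 this is 1440, so u decreases.
∂E/∂v = 3(v - 1)(v + 3); at v=0 this is -9, so v increases.
u converges to its nearest critical value 4 (a local min of the u-part); v converges to 1. The iterate converges to (4, 1).

(4, 1)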